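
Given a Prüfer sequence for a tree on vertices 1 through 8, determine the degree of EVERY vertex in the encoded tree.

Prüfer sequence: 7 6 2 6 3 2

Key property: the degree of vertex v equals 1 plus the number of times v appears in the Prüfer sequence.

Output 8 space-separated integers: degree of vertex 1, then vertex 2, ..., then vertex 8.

p_1 = 7: count[7] becomes 1
p_2 = 6: count[6] becomes 1
p_3 = 2: count[2] becomes 1
p_4 = 6: count[6] becomes 2
p_5 = 3: count[3] becomes 1
p_6 = 2: count[2] becomes 2
Degrees (1 + count): deg[1]=1+0=1, deg[2]=1+2=3, deg[3]=1+1=2, deg[4]=1+0=1, deg[5]=1+0=1, deg[6]=1+2=3, deg[7]=1+1=2, deg[8]=1+0=1

Answer: 1 3 2 1 1 3 2 1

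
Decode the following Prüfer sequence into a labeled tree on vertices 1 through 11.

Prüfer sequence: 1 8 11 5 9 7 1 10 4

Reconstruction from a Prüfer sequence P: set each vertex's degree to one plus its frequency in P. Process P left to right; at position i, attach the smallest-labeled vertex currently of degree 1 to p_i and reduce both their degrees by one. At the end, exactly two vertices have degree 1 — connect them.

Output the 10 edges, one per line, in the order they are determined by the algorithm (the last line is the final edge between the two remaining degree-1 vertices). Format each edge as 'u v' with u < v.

Initial degrees: {1:3, 2:1, 3:1, 4:2, 5:2, 6:1, 7:2, 8:2, 9:2, 10:2, 11:2}
Step 1: smallest deg-1 vertex = 2, p_1 = 1. Add edge {1,2}. Now deg[2]=0, deg[1]=2.
Step 2: smallest deg-1 vertex = 3, p_2 = 8. Add edge {3,8}. Now deg[3]=0, deg[8]=1.
Step 3: smallest deg-1 vertex = 6, p_3 = 11. Add edge {6,11}. Now deg[6]=0, deg[11]=1.
Step 4: smallest deg-1 vertex = 8, p_4 = 5. Add edge {5,8}. Now deg[8]=0, deg[5]=1.
Step 5: smallest deg-1 vertex = 5, p_5 = 9. Add edge {5,9}. Now deg[5]=0, deg[9]=1.
Step 6: smallest deg-1 vertex = 9, p_6 = 7. Add edge {7,9}. Now deg[9]=0, deg[7]=1.
Step 7: smallest deg-1 vertex = 7, p_7 = 1. Add edge {1,7}. Now deg[7]=0, deg[1]=1.
Step 8: smallest deg-1 vertex = 1, p_8 = 10. Add edge {1,10}. Now deg[1]=0, deg[10]=1.
Step 9: smallest deg-1 vertex = 10, p_9 = 4. Add edge {4,10}. Now deg[10]=0, deg[4]=1.
Final: two remaining deg-1 vertices are 4, 11. Add edge {4,11}.

Answer: 1 2
3 8
6 11
5 8
5 9
7 9
1 7
1 10
4 10
4 11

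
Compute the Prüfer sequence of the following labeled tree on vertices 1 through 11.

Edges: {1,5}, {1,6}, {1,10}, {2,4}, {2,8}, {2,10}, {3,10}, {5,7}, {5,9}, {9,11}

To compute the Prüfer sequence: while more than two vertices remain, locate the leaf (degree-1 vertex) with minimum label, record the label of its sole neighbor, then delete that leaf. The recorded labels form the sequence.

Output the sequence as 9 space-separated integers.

Step 1: leaves = {3,4,6,7,8,11}. Remove smallest leaf 3, emit neighbor 10.
Step 2: leaves = {4,6,7,8,11}. Remove smallest leaf 4, emit neighbor 2.
Step 3: leaves = {6,7,8,11}. Remove smallest leaf 6, emit neighbor 1.
Step 4: leaves = {7,8,11}. Remove smallest leaf 7, emit neighbor 5.
Step 5: leaves = {8,11}. Remove smallest leaf 8, emit neighbor 2.
Step 6: leaves = {2,11}. Remove smallest leaf 2, emit neighbor 10.
Step 7: leaves = {10,11}. Remove smallest leaf 10, emit neighbor 1.
Step 8: leaves = {1,11}. Remove smallest leaf 1, emit neighbor 5.
Step 9: leaves = {5,11}. Remove smallest leaf 5, emit neighbor 9.
Done: 2 vertices remain (9, 11). Sequence = [10 2 1 5 2 10 1 5 9]

Answer: 10 2 1 5 2 10 1 5 9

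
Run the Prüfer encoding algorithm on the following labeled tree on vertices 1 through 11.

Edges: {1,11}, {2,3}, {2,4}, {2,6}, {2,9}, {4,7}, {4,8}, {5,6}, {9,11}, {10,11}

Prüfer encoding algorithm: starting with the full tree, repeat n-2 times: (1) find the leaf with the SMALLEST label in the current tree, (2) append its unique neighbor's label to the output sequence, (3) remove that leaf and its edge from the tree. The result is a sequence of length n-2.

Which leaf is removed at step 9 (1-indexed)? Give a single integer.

Answer: 9

Derivation:
Step 1: current leaves = {1,3,5,7,8,10}. Remove leaf 1 (neighbor: 11).
Step 2: current leaves = {3,5,7,8,10}. Remove leaf 3 (neighbor: 2).
Step 3: current leaves = {5,7,8,10}. Remove leaf 5 (neighbor: 6).
Step 4: current leaves = {6,7,8,10}. Remove leaf 6 (neighbor: 2).
Step 5: current leaves = {7,8,10}. Remove leaf 7 (neighbor: 4).
Step 6: current leaves = {8,10}. Remove leaf 8 (neighbor: 4).
Step 7: current leaves = {4,10}. Remove leaf 4 (neighbor: 2).
Step 8: current leaves = {2,10}. Remove leaf 2 (neighbor: 9).
Step 9: current leaves = {9,10}. Remove leaf 9 (neighbor: 11).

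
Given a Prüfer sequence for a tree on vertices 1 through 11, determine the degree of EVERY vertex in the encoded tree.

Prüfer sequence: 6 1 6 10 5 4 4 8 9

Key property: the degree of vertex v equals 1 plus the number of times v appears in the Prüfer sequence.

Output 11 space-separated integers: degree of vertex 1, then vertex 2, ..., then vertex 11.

Answer: 2 1 1 3 2 3 1 2 2 2 1

Derivation:
p_1 = 6: count[6] becomes 1
p_2 = 1: count[1] becomes 1
p_3 = 6: count[6] becomes 2
p_4 = 10: count[10] becomes 1
p_5 = 5: count[5] becomes 1
p_6 = 4: count[4] becomes 1
p_7 = 4: count[4] becomes 2
p_8 = 8: count[8] becomes 1
p_9 = 9: count[9] becomes 1
Degrees (1 + count): deg[1]=1+1=2, deg[2]=1+0=1, deg[3]=1+0=1, deg[4]=1+2=3, deg[5]=1+1=2, deg[6]=1+2=3, deg[7]=1+0=1, deg[8]=1+1=2, deg[9]=1+1=2, deg[10]=1+1=2, deg[11]=1+0=1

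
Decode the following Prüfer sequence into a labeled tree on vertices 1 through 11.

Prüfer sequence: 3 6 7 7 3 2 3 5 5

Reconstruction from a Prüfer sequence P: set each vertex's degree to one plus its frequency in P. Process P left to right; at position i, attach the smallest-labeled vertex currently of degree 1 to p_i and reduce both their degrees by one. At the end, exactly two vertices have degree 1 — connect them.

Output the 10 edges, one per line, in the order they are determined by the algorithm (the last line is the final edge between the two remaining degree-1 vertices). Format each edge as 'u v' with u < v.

Initial degrees: {1:1, 2:2, 3:4, 4:1, 5:3, 6:2, 7:3, 8:1, 9:1, 10:1, 11:1}
Step 1: smallest deg-1 vertex = 1, p_1 = 3. Add edge {1,3}. Now deg[1]=0, deg[3]=3.
Step 2: smallest deg-1 vertex = 4, p_2 = 6. Add edge {4,6}. Now deg[4]=0, deg[6]=1.
Step 3: smallest deg-1 vertex = 6, p_3 = 7. Add edge {6,7}. Now deg[6]=0, deg[7]=2.
Step 4: smallest deg-1 vertex = 8, p_4 = 7. Add edge {7,8}. Now deg[8]=0, deg[7]=1.
Step 5: smallest deg-1 vertex = 7, p_5 = 3. Add edge {3,7}. Now deg[7]=0, deg[3]=2.
Step 6: smallest deg-1 vertex = 9, p_6 = 2. Add edge {2,9}. Now deg[9]=0, deg[2]=1.
Step 7: smallest deg-1 vertex = 2, p_7 = 3. Add edge {2,3}. Now deg[2]=0, deg[3]=1.
Step 8: smallest deg-1 vertex = 3, p_8 = 5. Add edge {3,5}. Now deg[3]=0, deg[5]=2.
Step 9: smallest deg-1 vertex = 10, p_9 = 5. Add edge {5,10}. Now deg[10]=0, deg[5]=1.
Final: two remaining deg-1 vertices are 5, 11. Add edge {5,11}.

Answer: 1 3
4 6
6 7
7 8
3 7
2 9
2 3
3 5
5 10
5 11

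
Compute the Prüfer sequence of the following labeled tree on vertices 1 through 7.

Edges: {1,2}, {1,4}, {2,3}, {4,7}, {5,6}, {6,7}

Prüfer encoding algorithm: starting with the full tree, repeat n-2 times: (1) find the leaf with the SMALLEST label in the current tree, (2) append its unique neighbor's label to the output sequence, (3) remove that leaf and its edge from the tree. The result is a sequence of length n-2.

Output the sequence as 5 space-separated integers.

Answer: 2 1 4 7 6

Derivation:
Step 1: leaves = {3,5}. Remove smallest leaf 3, emit neighbor 2.
Step 2: leaves = {2,5}. Remove smallest leaf 2, emit neighbor 1.
Step 3: leaves = {1,5}. Remove smallest leaf 1, emit neighbor 4.
Step 4: leaves = {4,5}. Remove smallest leaf 4, emit neighbor 7.
Step 5: leaves = {5,7}. Remove smallest leaf 5, emit neighbor 6.
Done: 2 vertices remain (6, 7). Sequence = [2 1 4 7 6]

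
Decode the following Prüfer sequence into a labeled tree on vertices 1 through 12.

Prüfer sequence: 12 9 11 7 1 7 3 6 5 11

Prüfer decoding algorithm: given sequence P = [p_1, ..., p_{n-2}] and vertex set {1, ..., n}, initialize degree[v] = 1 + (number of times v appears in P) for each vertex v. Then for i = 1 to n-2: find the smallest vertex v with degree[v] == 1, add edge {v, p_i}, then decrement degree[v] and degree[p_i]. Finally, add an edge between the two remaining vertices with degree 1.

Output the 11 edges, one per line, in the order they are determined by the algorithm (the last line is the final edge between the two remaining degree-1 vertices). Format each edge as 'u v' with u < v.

Answer: 2 12
4 9
8 11
7 9
1 10
1 7
3 7
3 6
5 6
5 11
11 12

Derivation:
Initial degrees: {1:2, 2:1, 3:2, 4:1, 5:2, 6:2, 7:3, 8:1, 9:2, 10:1, 11:3, 12:2}
Step 1: smallest deg-1 vertex = 2, p_1 = 12. Add edge {2,12}. Now deg[2]=0, deg[12]=1.
Step 2: smallest deg-1 vertex = 4, p_2 = 9. Add edge {4,9}. Now deg[4]=0, deg[9]=1.
Step 3: smallest deg-1 vertex = 8, p_3 = 11. Add edge {8,11}. Now deg[8]=0, deg[11]=2.
Step 4: smallest deg-1 vertex = 9, p_4 = 7. Add edge {7,9}. Now deg[9]=0, deg[7]=2.
Step 5: smallest deg-1 vertex = 10, p_5 = 1. Add edge {1,10}. Now deg[10]=0, deg[1]=1.
Step 6: smallest deg-1 vertex = 1, p_6 = 7. Add edge {1,7}. Now deg[1]=0, deg[7]=1.
Step 7: smallest deg-1 vertex = 7, p_7 = 3. Add edge {3,7}. Now deg[7]=0, deg[3]=1.
Step 8: smallest deg-1 vertex = 3, p_8 = 6. Add edge {3,6}. Now deg[3]=0, deg[6]=1.
Step 9: smallest deg-1 vertex = 6, p_9 = 5. Add edge {5,6}. Now deg[6]=0, deg[5]=1.
Step 10: smallest deg-1 vertex = 5, p_10 = 11. Add edge {5,11}. Now deg[5]=0, deg[11]=1.
Final: two remaining deg-1 vertices are 11, 12. Add edge {11,12}.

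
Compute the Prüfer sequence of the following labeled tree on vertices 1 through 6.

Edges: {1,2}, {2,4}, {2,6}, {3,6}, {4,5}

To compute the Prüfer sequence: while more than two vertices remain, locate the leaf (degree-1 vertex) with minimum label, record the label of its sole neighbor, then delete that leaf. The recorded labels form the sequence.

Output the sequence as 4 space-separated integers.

Answer: 2 6 4 2

Derivation:
Step 1: leaves = {1,3,5}. Remove smallest leaf 1, emit neighbor 2.
Step 2: leaves = {3,5}. Remove smallest leaf 3, emit neighbor 6.
Step 3: leaves = {5,6}. Remove smallest leaf 5, emit neighbor 4.
Step 4: leaves = {4,6}. Remove smallest leaf 4, emit neighbor 2.
Done: 2 vertices remain (2, 6). Sequence = [2 6 4 2]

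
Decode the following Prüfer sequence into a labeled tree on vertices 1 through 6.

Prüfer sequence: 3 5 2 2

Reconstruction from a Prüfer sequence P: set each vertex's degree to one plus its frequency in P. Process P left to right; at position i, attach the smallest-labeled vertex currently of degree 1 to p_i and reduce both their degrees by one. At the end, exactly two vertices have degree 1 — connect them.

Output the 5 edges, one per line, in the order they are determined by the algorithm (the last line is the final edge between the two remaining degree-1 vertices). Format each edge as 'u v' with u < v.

Answer: 1 3
3 5
2 4
2 5
2 6

Derivation:
Initial degrees: {1:1, 2:3, 3:2, 4:1, 5:2, 6:1}
Step 1: smallest deg-1 vertex = 1, p_1 = 3. Add edge {1,3}. Now deg[1]=0, deg[3]=1.
Step 2: smallest deg-1 vertex = 3, p_2 = 5. Add edge {3,5}. Now deg[3]=0, deg[5]=1.
Step 3: smallest deg-1 vertex = 4, p_3 = 2. Add edge {2,4}. Now deg[4]=0, deg[2]=2.
Step 4: smallest deg-1 vertex = 5, p_4 = 2. Add edge {2,5}. Now deg[5]=0, deg[2]=1.
Final: two remaining deg-1 vertices are 2, 6. Add edge {2,6}.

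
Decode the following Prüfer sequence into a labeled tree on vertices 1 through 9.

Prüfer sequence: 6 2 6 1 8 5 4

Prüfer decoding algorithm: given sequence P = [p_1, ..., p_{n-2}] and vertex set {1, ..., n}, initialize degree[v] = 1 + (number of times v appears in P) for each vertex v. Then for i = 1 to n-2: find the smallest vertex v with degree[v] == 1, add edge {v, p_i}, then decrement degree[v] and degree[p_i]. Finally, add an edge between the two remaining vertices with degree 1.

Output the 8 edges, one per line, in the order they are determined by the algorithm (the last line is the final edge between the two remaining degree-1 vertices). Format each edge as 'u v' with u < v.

Initial degrees: {1:2, 2:2, 3:1, 4:2, 5:2, 6:3, 7:1, 8:2, 9:1}
Step 1: smallest deg-1 vertex = 3, p_1 = 6. Add edge {3,6}. Now deg[3]=0, deg[6]=2.
Step 2: smallest deg-1 vertex = 7, p_2 = 2. Add edge {2,7}. Now deg[7]=0, deg[2]=1.
Step 3: smallest deg-1 vertex = 2, p_3 = 6. Add edge {2,6}. Now deg[2]=0, deg[6]=1.
Step 4: smallest deg-1 vertex = 6, p_4 = 1. Add edge {1,6}. Now deg[6]=0, deg[1]=1.
Step 5: smallest deg-1 vertex = 1, p_5 = 8. Add edge {1,8}. Now deg[1]=0, deg[8]=1.
Step 6: smallest deg-1 vertex = 8, p_6 = 5. Add edge {5,8}. Now deg[8]=0, deg[5]=1.
Step 7: smallest deg-1 vertex = 5, p_7 = 4. Add edge {4,5}. Now deg[5]=0, deg[4]=1.
Final: two remaining deg-1 vertices are 4, 9. Add edge {4,9}.

Answer: 3 6
2 7
2 6
1 6
1 8
5 8
4 5
4 9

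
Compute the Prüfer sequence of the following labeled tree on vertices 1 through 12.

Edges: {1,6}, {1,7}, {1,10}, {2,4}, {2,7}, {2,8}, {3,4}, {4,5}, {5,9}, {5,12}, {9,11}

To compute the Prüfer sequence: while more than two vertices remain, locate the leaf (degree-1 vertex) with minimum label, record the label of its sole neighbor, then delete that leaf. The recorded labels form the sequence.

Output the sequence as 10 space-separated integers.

Step 1: leaves = {3,6,8,10,11,12}. Remove smallest leaf 3, emit neighbor 4.
Step 2: leaves = {6,8,10,11,12}. Remove smallest leaf 6, emit neighbor 1.
Step 3: leaves = {8,10,11,12}. Remove smallest leaf 8, emit neighbor 2.
Step 4: leaves = {10,11,12}. Remove smallest leaf 10, emit neighbor 1.
Step 5: leaves = {1,11,12}. Remove smallest leaf 1, emit neighbor 7.
Step 6: leaves = {7,11,12}. Remove smallest leaf 7, emit neighbor 2.
Step 7: leaves = {2,11,12}. Remove smallest leaf 2, emit neighbor 4.
Step 8: leaves = {4,11,12}. Remove smallest leaf 4, emit neighbor 5.
Step 9: leaves = {11,12}. Remove smallest leaf 11, emit neighbor 9.
Step 10: leaves = {9,12}. Remove smallest leaf 9, emit neighbor 5.
Done: 2 vertices remain (5, 12). Sequence = [4 1 2 1 7 2 4 5 9 5]

Answer: 4 1 2 1 7 2 4 5 9 5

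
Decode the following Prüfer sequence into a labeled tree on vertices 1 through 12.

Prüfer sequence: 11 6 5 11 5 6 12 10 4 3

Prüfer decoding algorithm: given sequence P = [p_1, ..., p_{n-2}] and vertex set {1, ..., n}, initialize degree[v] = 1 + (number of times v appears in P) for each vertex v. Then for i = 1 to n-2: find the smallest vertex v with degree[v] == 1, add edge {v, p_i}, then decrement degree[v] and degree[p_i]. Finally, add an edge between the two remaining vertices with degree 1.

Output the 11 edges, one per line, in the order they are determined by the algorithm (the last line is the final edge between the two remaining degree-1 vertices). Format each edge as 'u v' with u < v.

Initial degrees: {1:1, 2:1, 3:2, 4:2, 5:3, 6:3, 7:1, 8:1, 9:1, 10:2, 11:3, 12:2}
Step 1: smallest deg-1 vertex = 1, p_1 = 11. Add edge {1,11}. Now deg[1]=0, deg[11]=2.
Step 2: smallest deg-1 vertex = 2, p_2 = 6. Add edge {2,6}. Now deg[2]=0, deg[6]=2.
Step 3: smallest deg-1 vertex = 7, p_3 = 5. Add edge {5,7}. Now deg[7]=0, deg[5]=2.
Step 4: smallest deg-1 vertex = 8, p_4 = 11. Add edge {8,11}. Now deg[8]=0, deg[11]=1.
Step 5: smallest deg-1 vertex = 9, p_5 = 5. Add edge {5,9}. Now deg[9]=0, deg[5]=1.
Step 6: smallest deg-1 vertex = 5, p_6 = 6. Add edge {5,6}. Now deg[5]=0, deg[6]=1.
Step 7: smallest deg-1 vertex = 6, p_7 = 12. Add edge {6,12}. Now deg[6]=0, deg[12]=1.
Step 8: smallest deg-1 vertex = 11, p_8 = 10. Add edge {10,11}. Now deg[11]=0, deg[10]=1.
Step 9: smallest deg-1 vertex = 10, p_9 = 4. Add edge {4,10}. Now deg[10]=0, deg[4]=1.
Step 10: smallest deg-1 vertex = 4, p_10 = 3. Add edge {3,4}. Now deg[4]=0, deg[3]=1.
Final: two remaining deg-1 vertices are 3, 12. Add edge {3,12}.

Answer: 1 11
2 6
5 7
8 11
5 9
5 6
6 12
10 11
4 10
3 4
3 12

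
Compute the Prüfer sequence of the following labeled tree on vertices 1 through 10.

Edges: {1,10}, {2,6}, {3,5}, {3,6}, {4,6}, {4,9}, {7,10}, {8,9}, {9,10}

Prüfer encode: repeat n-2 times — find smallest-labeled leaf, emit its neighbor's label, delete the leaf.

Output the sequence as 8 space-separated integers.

Answer: 10 6 3 6 4 9 10 9

Derivation:
Step 1: leaves = {1,2,5,7,8}. Remove smallest leaf 1, emit neighbor 10.
Step 2: leaves = {2,5,7,8}. Remove smallest leaf 2, emit neighbor 6.
Step 3: leaves = {5,7,8}. Remove smallest leaf 5, emit neighbor 3.
Step 4: leaves = {3,7,8}. Remove smallest leaf 3, emit neighbor 6.
Step 5: leaves = {6,7,8}. Remove smallest leaf 6, emit neighbor 4.
Step 6: leaves = {4,7,8}. Remove smallest leaf 4, emit neighbor 9.
Step 7: leaves = {7,8}. Remove smallest leaf 7, emit neighbor 10.
Step 8: leaves = {8,10}. Remove smallest leaf 8, emit neighbor 9.
Done: 2 vertices remain (9, 10). Sequence = [10 6 3 6 4 9 10 9]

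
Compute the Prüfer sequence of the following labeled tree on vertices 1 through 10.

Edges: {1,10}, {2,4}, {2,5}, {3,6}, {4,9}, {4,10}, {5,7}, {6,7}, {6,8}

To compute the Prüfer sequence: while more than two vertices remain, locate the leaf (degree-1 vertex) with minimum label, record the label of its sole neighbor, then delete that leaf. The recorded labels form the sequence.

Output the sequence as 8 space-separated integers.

Step 1: leaves = {1,3,8,9}. Remove smallest leaf 1, emit neighbor 10.
Step 2: leaves = {3,8,9,10}. Remove smallest leaf 3, emit neighbor 6.
Step 3: leaves = {8,9,10}. Remove smallest leaf 8, emit neighbor 6.
Step 4: leaves = {6,9,10}. Remove smallest leaf 6, emit neighbor 7.
Step 5: leaves = {7,9,10}. Remove smallest leaf 7, emit neighbor 5.
Step 6: leaves = {5,9,10}. Remove smallest leaf 5, emit neighbor 2.
Step 7: leaves = {2,9,10}. Remove smallest leaf 2, emit neighbor 4.
Step 8: leaves = {9,10}. Remove smallest leaf 9, emit neighbor 4.
Done: 2 vertices remain (4, 10). Sequence = [10 6 6 7 5 2 4 4]

Answer: 10 6 6 7 5 2 4 4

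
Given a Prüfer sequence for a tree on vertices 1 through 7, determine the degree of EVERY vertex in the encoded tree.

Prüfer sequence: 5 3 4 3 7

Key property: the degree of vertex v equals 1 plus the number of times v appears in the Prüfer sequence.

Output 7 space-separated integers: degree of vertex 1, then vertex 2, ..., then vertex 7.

p_1 = 5: count[5] becomes 1
p_2 = 3: count[3] becomes 1
p_3 = 4: count[4] becomes 1
p_4 = 3: count[3] becomes 2
p_5 = 7: count[7] becomes 1
Degrees (1 + count): deg[1]=1+0=1, deg[2]=1+0=1, deg[3]=1+2=3, deg[4]=1+1=2, deg[5]=1+1=2, deg[6]=1+0=1, deg[7]=1+1=2

Answer: 1 1 3 2 2 1 2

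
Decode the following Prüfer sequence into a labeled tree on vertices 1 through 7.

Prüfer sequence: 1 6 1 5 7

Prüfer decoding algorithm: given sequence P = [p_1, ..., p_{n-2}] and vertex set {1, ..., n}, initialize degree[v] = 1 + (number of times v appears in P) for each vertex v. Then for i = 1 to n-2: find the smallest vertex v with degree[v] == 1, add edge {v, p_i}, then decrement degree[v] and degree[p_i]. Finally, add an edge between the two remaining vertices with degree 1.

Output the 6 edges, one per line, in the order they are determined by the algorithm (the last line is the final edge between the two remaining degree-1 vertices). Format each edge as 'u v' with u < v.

Initial degrees: {1:3, 2:1, 3:1, 4:1, 5:2, 6:2, 7:2}
Step 1: smallest deg-1 vertex = 2, p_1 = 1. Add edge {1,2}. Now deg[2]=0, deg[1]=2.
Step 2: smallest deg-1 vertex = 3, p_2 = 6. Add edge {3,6}. Now deg[3]=0, deg[6]=1.
Step 3: smallest deg-1 vertex = 4, p_3 = 1. Add edge {1,4}. Now deg[4]=0, deg[1]=1.
Step 4: smallest deg-1 vertex = 1, p_4 = 5. Add edge {1,5}. Now deg[1]=0, deg[5]=1.
Step 5: smallest deg-1 vertex = 5, p_5 = 7. Add edge {5,7}. Now deg[5]=0, deg[7]=1.
Final: two remaining deg-1 vertices are 6, 7. Add edge {6,7}.

Answer: 1 2
3 6
1 4
1 5
5 7
6 7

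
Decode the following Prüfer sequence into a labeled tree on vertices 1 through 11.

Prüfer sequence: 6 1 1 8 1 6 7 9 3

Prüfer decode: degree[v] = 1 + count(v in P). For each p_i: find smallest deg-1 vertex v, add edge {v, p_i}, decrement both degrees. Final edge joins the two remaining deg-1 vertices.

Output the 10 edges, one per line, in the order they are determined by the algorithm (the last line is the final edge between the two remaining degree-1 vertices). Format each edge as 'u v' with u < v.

Answer: 2 6
1 4
1 5
8 10
1 8
1 6
6 7
7 9
3 9
3 11

Derivation:
Initial degrees: {1:4, 2:1, 3:2, 4:1, 5:1, 6:3, 7:2, 8:2, 9:2, 10:1, 11:1}
Step 1: smallest deg-1 vertex = 2, p_1 = 6. Add edge {2,6}. Now deg[2]=0, deg[6]=2.
Step 2: smallest deg-1 vertex = 4, p_2 = 1. Add edge {1,4}. Now deg[4]=0, deg[1]=3.
Step 3: smallest deg-1 vertex = 5, p_3 = 1. Add edge {1,5}. Now deg[5]=0, deg[1]=2.
Step 4: smallest deg-1 vertex = 10, p_4 = 8. Add edge {8,10}. Now deg[10]=0, deg[8]=1.
Step 5: smallest deg-1 vertex = 8, p_5 = 1. Add edge {1,8}. Now deg[8]=0, deg[1]=1.
Step 6: smallest deg-1 vertex = 1, p_6 = 6. Add edge {1,6}. Now deg[1]=0, deg[6]=1.
Step 7: smallest deg-1 vertex = 6, p_7 = 7. Add edge {6,7}. Now deg[6]=0, deg[7]=1.
Step 8: smallest deg-1 vertex = 7, p_8 = 9. Add edge {7,9}. Now deg[7]=0, deg[9]=1.
Step 9: smallest deg-1 vertex = 9, p_9 = 3. Add edge {3,9}. Now deg[9]=0, deg[3]=1.
Final: two remaining deg-1 vertices are 3, 11. Add edge {3,11}.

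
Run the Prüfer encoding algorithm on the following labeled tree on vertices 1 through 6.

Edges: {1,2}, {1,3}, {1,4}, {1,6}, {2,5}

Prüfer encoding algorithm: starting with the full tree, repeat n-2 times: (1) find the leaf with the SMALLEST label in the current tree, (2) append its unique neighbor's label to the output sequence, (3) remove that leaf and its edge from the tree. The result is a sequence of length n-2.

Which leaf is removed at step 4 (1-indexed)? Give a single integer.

Step 1: current leaves = {3,4,5,6}. Remove leaf 3 (neighbor: 1).
Step 2: current leaves = {4,5,6}. Remove leaf 4 (neighbor: 1).
Step 3: current leaves = {5,6}. Remove leaf 5 (neighbor: 2).
Step 4: current leaves = {2,6}. Remove leaf 2 (neighbor: 1).

Answer: 2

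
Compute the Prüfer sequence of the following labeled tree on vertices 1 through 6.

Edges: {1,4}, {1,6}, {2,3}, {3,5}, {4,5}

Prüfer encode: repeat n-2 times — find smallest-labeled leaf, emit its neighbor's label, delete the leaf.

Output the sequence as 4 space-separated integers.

Answer: 3 5 4 1

Derivation:
Step 1: leaves = {2,6}. Remove smallest leaf 2, emit neighbor 3.
Step 2: leaves = {3,6}. Remove smallest leaf 3, emit neighbor 5.
Step 3: leaves = {5,6}. Remove smallest leaf 5, emit neighbor 4.
Step 4: leaves = {4,6}. Remove smallest leaf 4, emit neighbor 1.
Done: 2 vertices remain (1, 6). Sequence = [3 5 4 1]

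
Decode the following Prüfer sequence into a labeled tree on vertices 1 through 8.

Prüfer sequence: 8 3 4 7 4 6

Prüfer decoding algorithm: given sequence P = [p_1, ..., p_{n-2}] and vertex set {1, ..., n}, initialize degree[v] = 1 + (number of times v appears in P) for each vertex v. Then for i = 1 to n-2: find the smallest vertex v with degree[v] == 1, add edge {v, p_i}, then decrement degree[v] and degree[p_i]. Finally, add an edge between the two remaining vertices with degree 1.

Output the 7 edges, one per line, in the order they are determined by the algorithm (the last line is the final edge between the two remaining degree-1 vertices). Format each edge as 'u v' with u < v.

Initial degrees: {1:1, 2:1, 3:2, 4:3, 5:1, 6:2, 7:2, 8:2}
Step 1: smallest deg-1 vertex = 1, p_1 = 8. Add edge {1,8}. Now deg[1]=0, deg[8]=1.
Step 2: smallest deg-1 vertex = 2, p_2 = 3. Add edge {2,3}. Now deg[2]=0, deg[3]=1.
Step 3: smallest deg-1 vertex = 3, p_3 = 4. Add edge {3,4}. Now deg[3]=0, deg[4]=2.
Step 4: smallest deg-1 vertex = 5, p_4 = 7. Add edge {5,7}. Now deg[5]=0, deg[7]=1.
Step 5: smallest deg-1 vertex = 7, p_5 = 4. Add edge {4,7}. Now deg[7]=0, deg[4]=1.
Step 6: smallest deg-1 vertex = 4, p_6 = 6. Add edge {4,6}. Now deg[4]=0, deg[6]=1.
Final: two remaining deg-1 vertices are 6, 8. Add edge {6,8}.

Answer: 1 8
2 3
3 4
5 7
4 7
4 6
6 8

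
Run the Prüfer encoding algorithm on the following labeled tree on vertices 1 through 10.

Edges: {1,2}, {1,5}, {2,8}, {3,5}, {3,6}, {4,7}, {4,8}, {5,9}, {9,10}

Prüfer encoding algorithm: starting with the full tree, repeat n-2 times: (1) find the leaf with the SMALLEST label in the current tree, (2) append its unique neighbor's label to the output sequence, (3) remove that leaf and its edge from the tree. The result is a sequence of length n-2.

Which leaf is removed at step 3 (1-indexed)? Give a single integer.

Answer: 7

Derivation:
Step 1: current leaves = {6,7,10}. Remove leaf 6 (neighbor: 3).
Step 2: current leaves = {3,7,10}. Remove leaf 3 (neighbor: 5).
Step 3: current leaves = {7,10}. Remove leaf 7 (neighbor: 4).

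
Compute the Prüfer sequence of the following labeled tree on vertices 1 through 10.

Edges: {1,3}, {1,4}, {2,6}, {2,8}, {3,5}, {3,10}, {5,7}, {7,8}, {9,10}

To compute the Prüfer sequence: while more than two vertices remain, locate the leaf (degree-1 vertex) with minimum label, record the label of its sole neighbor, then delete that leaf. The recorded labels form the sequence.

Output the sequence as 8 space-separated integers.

Step 1: leaves = {4,6,9}. Remove smallest leaf 4, emit neighbor 1.
Step 2: leaves = {1,6,9}. Remove smallest leaf 1, emit neighbor 3.
Step 3: leaves = {6,9}. Remove smallest leaf 6, emit neighbor 2.
Step 4: leaves = {2,9}. Remove smallest leaf 2, emit neighbor 8.
Step 5: leaves = {8,9}. Remove smallest leaf 8, emit neighbor 7.
Step 6: leaves = {7,9}. Remove smallest leaf 7, emit neighbor 5.
Step 7: leaves = {5,9}. Remove smallest leaf 5, emit neighbor 3.
Step 8: leaves = {3,9}. Remove smallest leaf 3, emit neighbor 10.
Done: 2 vertices remain (9, 10). Sequence = [1 3 2 8 7 5 3 10]

Answer: 1 3 2 8 7 5 3 10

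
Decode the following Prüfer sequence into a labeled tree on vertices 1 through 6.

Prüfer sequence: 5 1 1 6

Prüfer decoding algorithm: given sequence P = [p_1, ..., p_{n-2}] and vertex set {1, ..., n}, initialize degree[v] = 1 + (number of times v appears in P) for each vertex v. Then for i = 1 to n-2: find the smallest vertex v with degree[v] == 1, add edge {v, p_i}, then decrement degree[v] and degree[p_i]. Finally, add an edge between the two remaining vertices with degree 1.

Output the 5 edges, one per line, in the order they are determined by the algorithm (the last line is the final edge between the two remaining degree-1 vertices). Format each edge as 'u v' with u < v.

Initial degrees: {1:3, 2:1, 3:1, 4:1, 5:2, 6:2}
Step 1: smallest deg-1 vertex = 2, p_1 = 5. Add edge {2,5}. Now deg[2]=0, deg[5]=1.
Step 2: smallest deg-1 vertex = 3, p_2 = 1. Add edge {1,3}. Now deg[3]=0, deg[1]=2.
Step 3: smallest deg-1 vertex = 4, p_3 = 1. Add edge {1,4}. Now deg[4]=0, deg[1]=1.
Step 4: smallest deg-1 vertex = 1, p_4 = 6. Add edge {1,6}. Now deg[1]=0, deg[6]=1.
Final: two remaining deg-1 vertices are 5, 6. Add edge {5,6}.

Answer: 2 5
1 3
1 4
1 6
5 6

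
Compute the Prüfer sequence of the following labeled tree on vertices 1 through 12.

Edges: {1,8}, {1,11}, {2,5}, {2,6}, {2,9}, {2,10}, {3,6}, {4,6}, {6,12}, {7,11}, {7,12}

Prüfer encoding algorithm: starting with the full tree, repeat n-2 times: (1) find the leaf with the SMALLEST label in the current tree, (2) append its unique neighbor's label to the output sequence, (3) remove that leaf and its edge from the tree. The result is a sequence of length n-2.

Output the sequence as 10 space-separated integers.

Answer: 6 6 2 1 11 2 2 6 12 7

Derivation:
Step 1: leaves = {3,4,5,8,9,10}. Remove smallest leaf 3, emit neighbor 6.
Step 2: leaves = {4,5,8,9,10}. Remove smallest leaf 4, emit neighbor 6.
Step 3: leaves = {5,8,9,10}. Remove smallest leaf 5, emit neighbor 2.
Step 4: leaves = {8,9,10}. Remove smallest leaf 8, emit neighbor 1.
Step 5: leaves = {1,9,10}. Remove smallest leaf 1, emit neighbor 11.
Step 6: leaves = {9,10,11}. Remove smallest leaf 9, emit neighbor 2.
Step 7: leaves = {10,11}. Remove smallest leaf 10, emit neighbor 2.
Step 8: leaves = {2,11}. Remove smallest leaf 2, emit neighbor 6.
Step 9: leaves = {6,11}. Remove smallest leaf 6, emit neighbor 12.
Step 10: leaves = {11,12}. Remove smallest leaf 11, emit neighbor 7.
Done: 2 vertices remain (7, 12). Sequence = [6 6 2 1 11 2 2 6 12 7]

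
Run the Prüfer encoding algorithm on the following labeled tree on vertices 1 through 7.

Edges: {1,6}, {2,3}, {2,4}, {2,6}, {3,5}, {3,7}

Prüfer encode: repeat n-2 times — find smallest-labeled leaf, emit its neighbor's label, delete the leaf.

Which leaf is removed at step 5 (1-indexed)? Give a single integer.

Step 1: current leaves = {1,4,5,7}. Remove leaf 1 (neighbor: 6).
Step 2: current leaves = {4,5,6,7}. Remove leaf 4 (neighbor: 2).
Step 3: current leaves = {5,6,7}. Remove leaf 5 (neighbor: 3).
Step 4: current leaves = {6,7}. Remove leaf 6 (neighbor: 2).
Step 5: current leaves = {2,7}. Remove leaf 2 (neighbor: 3).

Answer: 2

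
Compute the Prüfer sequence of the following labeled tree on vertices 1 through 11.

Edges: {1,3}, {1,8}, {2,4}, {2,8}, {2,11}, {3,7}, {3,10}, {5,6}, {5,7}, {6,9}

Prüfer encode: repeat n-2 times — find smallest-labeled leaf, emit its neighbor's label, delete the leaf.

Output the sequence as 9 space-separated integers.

Step 1: leaves = {4,9,10,11}. Remove smallest leaf 4, emit neighbor 2.
Step 2: leaves = {9,10,11}. Remove smallest leaf 9, emit neighbor 6.
Step 3: leaves = {6,10,11}. Remove smallest leaf 6, emit neighbor 5.
Step 4: leaves = {5,10,11}. Remove smallest leaf 5, emit neighbor 7.
Step 5: leaves = {7,10,11}. Remove smallest leaf 7, emit neighbor 3.
Step 6: leaves = {10,11}. Remove smallest leaf 10, emit neighbor 3.
Step 7: leaves = {3,11}. Remove smallest leaf 3, emit neighbor 1.
Step 8: leaves = {1,11}. Remove smallest leaf 1, emit neighbor 8.
Step 9: leaves = {8,11}. Remove smallest leaf 8, emit neighbor 2.
Done: 2 vertices remain (2, 11). Sequence = [2 6 5 7 3 3 1 8 2]

Answer: 2 6 5 7 3 3 1 8 2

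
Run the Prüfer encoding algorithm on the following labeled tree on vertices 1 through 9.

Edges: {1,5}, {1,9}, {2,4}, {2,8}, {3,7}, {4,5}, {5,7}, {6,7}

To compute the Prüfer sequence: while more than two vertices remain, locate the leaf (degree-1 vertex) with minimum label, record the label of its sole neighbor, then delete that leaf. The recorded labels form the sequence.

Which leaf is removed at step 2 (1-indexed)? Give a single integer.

Answer: 6

Derivation:
Step 1: current leaves = {3,6,8,9}. Remove leaf 3 (neighbor: 7).
Step 2: current leaves = {6,8,9}. Remove leaf 6 (neighbor: 7).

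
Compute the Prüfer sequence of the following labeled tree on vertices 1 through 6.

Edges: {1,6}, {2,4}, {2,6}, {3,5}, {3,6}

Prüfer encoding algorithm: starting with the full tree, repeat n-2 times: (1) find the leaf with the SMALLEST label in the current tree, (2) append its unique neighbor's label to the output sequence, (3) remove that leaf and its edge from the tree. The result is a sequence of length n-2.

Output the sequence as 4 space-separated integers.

Answer: 6 2 6 3

Derivation:
Step 1: leaves = {1,4,5}. Remove smallest leaf 1, emit neighbor 6.
Step 2: leaves = {4,5}. Remove smallest leaf 4, emit neighbor 2.
Step 3: leaves = {2,5}. Remove smallest leaf 2, emit neighbor 6.
Step 4: leaves = {5,6}. Remove smallest leaf 5, emit neighbor 3.
Done: 2 vertices remain (3, 6). Sequence = [6 2 6 3]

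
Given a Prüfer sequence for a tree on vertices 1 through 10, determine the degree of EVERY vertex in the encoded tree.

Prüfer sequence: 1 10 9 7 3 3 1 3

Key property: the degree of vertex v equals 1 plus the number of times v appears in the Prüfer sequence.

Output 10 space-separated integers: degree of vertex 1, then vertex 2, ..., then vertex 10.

p_1 = 1: count[1] becomes 1
p_2 = 10: count[10] becomes 1
p_3 = 9: count[9] becomes 1
p_4 = 7: count[7] becomes 1
p_5 = 3: count[3] becomes 1
p_6 = 3: count[3] becomes 2
p_7 = 1: count[1] becomes 2
p_8 = 3: count[3] becomes 3
Degrees (1 + count): deg[1]=1+2=3, deg[2]=1+0=1, deg[3]=1+3=4, deg[4]=1+0=1, deg[5]=1+0=1, deg[6]=1+0=1, deg[7]=1+1=2, deg[8]=1+0=1, deg[9]=1+1=2, deg[10]=1+1=2

Answer: 3 1 4 1 1 1 2 1 2 2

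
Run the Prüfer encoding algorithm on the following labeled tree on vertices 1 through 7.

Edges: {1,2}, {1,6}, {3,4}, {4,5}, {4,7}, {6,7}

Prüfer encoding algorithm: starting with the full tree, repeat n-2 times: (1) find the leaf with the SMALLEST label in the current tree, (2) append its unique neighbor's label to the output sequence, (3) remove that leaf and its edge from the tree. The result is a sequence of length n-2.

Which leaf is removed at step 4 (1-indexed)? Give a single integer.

Step 1: current leaves = {2,3,5}. Remove leaf 2 (neighbor: 1).
Step 2: current leaves = {1,3,5}. Remove leaf 1 (neighbor: 6).
Step 3: current leaves = {3,5,6}. Remove leaf 3 (neighbor: 4).
Step 4: current leaves = {5,6}. Remove leaf 5 (neighbor: 4).

Answer: 5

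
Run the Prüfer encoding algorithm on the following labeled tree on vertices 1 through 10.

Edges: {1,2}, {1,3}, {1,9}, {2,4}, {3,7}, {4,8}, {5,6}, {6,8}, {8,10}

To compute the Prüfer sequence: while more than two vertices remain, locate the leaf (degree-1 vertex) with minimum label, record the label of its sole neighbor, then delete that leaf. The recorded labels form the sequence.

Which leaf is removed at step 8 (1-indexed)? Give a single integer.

Answer: 4

Derivation:
Step 1: current leaves = {5,7,9,10}. Remove leaf 5 (neighbor: 6).
Step 2: current leaves = {6,7,9,10}. Remove leaf 6 (neighbor: 8).
Step 3: current leaves = {7,9,10}. Remove leaf 7 (neighbor: 3).
Step 4: current leaves = {3,9,10}. Remove leaf 3 (neighbor: 1).
Step 5: current leaves = {9,10}. Remove leaf 9 (neighbor: 1).
Step 6: current leaves = {1,10}. Remove leaf 1 (neighbor: 2).
Step 7: current leaves = {2,10}. Remove leaf 2 (neighbor: 4).
Step 8: current leaves = {4,10}. Remove leaf 4 (neighbor: 8).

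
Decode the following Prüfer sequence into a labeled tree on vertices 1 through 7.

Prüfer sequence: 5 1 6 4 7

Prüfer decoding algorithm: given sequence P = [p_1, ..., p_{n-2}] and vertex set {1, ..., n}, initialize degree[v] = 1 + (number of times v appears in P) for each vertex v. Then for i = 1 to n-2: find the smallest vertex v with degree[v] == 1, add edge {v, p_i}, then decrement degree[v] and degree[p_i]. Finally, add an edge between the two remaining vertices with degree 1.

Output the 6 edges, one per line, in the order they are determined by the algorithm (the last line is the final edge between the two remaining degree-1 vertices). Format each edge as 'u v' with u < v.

Initial degrees: {1:2, 2:1, 3:1, 4:2, 5:2, 6:2, 7:2}
Step 1: smallest deg-1 vertex = 2, p_1 = 5. Add edge {2,5}. Now deg[2]=0, deg[5]=1.
Step 2: smallest deg-1 vertex = 3, p_2 = 1. Add edge {1,3}. Now deg[3]=0, deg[1]=1.
Step 3: smallest deg-1 vertex = 1, p_3 = 6. Add edge {1,6}. Now deg[1]=0, deg[6]=1.
Step 4: smallest deg-1 vertex = 5, p_4 = 4. Add edge {4,5}. Now deg[5]=0, deg[4]=1.
Step 5: smallest deg-1 vertex = 4, p_5 = 7. Add edge {4,7}. Now deg[4]=0, deg[7]=1.
Final: two remaining deg-1 vertices are 6, 7. Add edge {6,7}.

Answer: 2 5
1 3
1 6
4 5
4 7
6 7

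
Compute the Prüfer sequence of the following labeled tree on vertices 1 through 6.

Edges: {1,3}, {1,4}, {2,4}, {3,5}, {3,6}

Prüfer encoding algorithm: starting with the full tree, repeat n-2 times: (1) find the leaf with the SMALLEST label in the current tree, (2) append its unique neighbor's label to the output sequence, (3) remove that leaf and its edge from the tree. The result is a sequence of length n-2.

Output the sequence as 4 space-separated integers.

Answer: 4 1 3 3

Derivation:
Step 1: leaves = {2,5,6}. Remove smallest leaf 2, emit neighbor 4.
Step 2: leaves = {4,5,6}. Remove smallest leaf 4, emit neighbor 1.
Step 3: leaves = {1,5,6}. Remove smallest leaf 1, emit neighbor 3.
Step 4: leaves = {5,6}. Remove smallest leaf 5, emit neighbor 3.
Done: 2 vertices remain (3, 6). Sequence = [4 1 3 3]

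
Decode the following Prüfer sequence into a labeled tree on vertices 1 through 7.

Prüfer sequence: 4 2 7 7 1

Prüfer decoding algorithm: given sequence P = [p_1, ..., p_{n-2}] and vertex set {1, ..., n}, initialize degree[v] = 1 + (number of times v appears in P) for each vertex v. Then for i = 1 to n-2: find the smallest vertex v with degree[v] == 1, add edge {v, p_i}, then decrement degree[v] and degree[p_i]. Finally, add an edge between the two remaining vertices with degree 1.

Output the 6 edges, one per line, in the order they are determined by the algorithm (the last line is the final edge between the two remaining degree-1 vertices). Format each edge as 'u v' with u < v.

Answer: 3 4
2 4
2 7
5 7
1 6
1 7

Derivation:
Initial degrees: {1:2, 2:2, 3:1, 4:2, 5:1, 6:1, 7:3}
Step 1: smallest deg-1 vertex = 3, p_1 = 4. Add edge {3,4}. Now deg[3]=0, deg[4]=1.
Step 2: smallest deg-1 vertex = 4, p_2 = 2. Add edge {2,4}. Now deg[4]=0, deg[2]=1.
Step 3: smallest deg-1 vertex = 2, p_3 = 7. Add edge {2,7}. Now deg[2]=0, deg[7]=2.
Step 4: smallest deg-1 vertex = 5, p_4 = 7. Add edge {5,7}. Now deg[5]=0, deg[7]=1.
Step 5: smallest deg-1 vertex = 6, p_5 = 1. Add edge {1,6}. Now deg[6]=0, deg[1]=1.
Final: two remaining deg-1 vertices are 1, 7. Add edge {1,7}.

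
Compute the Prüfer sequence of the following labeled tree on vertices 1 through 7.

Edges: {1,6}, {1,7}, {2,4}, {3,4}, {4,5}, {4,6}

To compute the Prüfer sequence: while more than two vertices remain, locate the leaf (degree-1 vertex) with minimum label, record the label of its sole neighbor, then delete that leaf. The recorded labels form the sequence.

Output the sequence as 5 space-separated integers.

Answer: 4 4 4 6 1

Derivation:
Step 1: leaves = {2,3,5,7}. Remove smallest leaf 2, emit neighbor 4.
Step 2: leaves = {3,5,7}. Remove smallest leaf 3, emit neighbor 4.
Step 3: leaves = {5,7}. Remove smallest leaf 5, emit neighbor 4.
Step 4: leaves = {4,7}. Remove smallest leaf 4, emit neighbor 6.
Step 5: leaves = {6,7}. Remove smallest leaf 6, emit neighbor 1.
Done: 2 vertices remain (1, 7). Sequence = [4 4 4 6 1]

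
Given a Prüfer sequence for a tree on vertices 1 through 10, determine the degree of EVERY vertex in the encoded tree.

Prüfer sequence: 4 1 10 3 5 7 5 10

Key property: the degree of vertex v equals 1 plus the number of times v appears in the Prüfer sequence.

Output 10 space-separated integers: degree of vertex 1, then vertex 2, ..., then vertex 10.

p_1 = 4: count[4] becomes 1
p_2 = 1: count[1] becomes 1
p_3 = 10: count[10] becomes 1
p_4 = 3: count[3] becomes 1
p_5 = 5: count[5] becomes 1
p_6 = 7: count[7] becomes 1
p_7 = 5: count[5] becomes 2
p_8 = 10: count[10] becomes 2
Degrees (1 + count): deg[1]=1+1=2, deg[2]=1+0=1, deg[3]=1+1=2, deg[4]=1+1=2, deg[5]=1+2=3, deg[6]=1+0=1, deg[7]=1+1=2, deg[8]=1+0=1, deg[9]=1+0=1, deg[10]=1+2=3

Answer: 2 1 2 2 3 1 2 1 1 3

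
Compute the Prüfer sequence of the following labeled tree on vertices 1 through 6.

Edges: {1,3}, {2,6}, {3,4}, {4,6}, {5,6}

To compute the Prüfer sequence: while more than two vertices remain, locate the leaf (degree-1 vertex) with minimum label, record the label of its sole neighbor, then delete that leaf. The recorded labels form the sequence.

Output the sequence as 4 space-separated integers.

Step 1: leaves = {1,2,5}. Remove smallest leaf 1, emit neighbor 3.
Step 2: leaves = {2,3,5}. Remove smallest leaf 2, emit neighbor 6.
Step 3: leaves = {3,5}. Remove smallest leaf 3, emit neighbor 4.
Step 4: leaves = {4,5}. Remove smallest leaf 4, emit neighbor 6.
Done: 2 vertices remain (5, 6). Sequence = [3 6 4 6]

Answer: 3 6 4 6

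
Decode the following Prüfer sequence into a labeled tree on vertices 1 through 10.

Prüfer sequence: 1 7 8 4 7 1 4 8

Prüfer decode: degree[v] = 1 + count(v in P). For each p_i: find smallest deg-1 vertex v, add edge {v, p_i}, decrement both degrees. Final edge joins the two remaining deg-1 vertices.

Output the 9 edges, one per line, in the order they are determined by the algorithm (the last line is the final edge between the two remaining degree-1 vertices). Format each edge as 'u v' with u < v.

Answer: 1 2
3 7
5 8
4 6
7 9
1 7
1 4
4 8
8 10

Derivation:
Initial degrees: {1:3, 2:1, 3:1, 4:3, 5:1, 6:1, 7:3, 8:3, 9:1, 10:1}
Step 1: smallest deg-1 vertex = 2, p_1 = 1. Add edge {1,2}. Now deg[2]=0, deg[1]=2.
Step 2: smallest deg-1 vertex = 3, p_2 = 7. Add edge {3,7}. Now deg[3]=0, deg[7]=2.
Step 3: smallest deg-1 vertex = 5, p_3 = 8. Add edge {5,8}. Now deg[5]=0, deg[8]=2.
Step 4: smallest deg-1 vertex = 6, p_4 = 4. Add edge {4,6}. Now deg[6]=0, deg[4]=2.
Step 5: smallest deg-1 vertex = 9, p_5 = 7. Add edge {7,9}. Now deg[9]=0, deg[7]=1.
Step 6: smallest deg-1 vertex = 7, p_6 = 1. Add edge {1,7}. Now deg[7]=0, deg[1]=1.
Step 7: smallest deg-1 vertex = 1, p_7 = 4. Add edge {1,4}. Now deg[1]=0, deg[4]=1.
Step 8: smallest deg-1 vertex = 4, p_8 = 8. Add edge {4,8}. Now deg[4]=0, deg[8]=1.
Final: two remaining deg-1 vertices are 8, 10. Add edge {8,10}.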